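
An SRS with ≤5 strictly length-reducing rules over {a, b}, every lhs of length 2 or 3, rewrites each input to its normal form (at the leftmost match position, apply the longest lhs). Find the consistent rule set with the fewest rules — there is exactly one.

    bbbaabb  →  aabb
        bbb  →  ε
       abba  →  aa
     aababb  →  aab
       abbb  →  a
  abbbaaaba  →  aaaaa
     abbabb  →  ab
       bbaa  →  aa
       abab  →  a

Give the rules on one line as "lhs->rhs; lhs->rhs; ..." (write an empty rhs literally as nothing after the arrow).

  | bbbaabb => aabb
  | bbb => ε
  | abba => aba => aa
  | aababb => aab

ba->a; bab->; bba->ba; bbb->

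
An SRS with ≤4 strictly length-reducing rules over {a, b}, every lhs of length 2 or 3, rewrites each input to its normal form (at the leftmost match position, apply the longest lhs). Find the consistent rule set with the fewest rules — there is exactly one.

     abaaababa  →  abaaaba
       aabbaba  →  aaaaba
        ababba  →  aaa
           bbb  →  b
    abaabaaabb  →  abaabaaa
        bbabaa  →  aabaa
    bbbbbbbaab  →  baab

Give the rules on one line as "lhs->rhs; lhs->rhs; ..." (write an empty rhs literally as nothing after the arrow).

  | abaaababa => abaaaba
  | aabbaba => aaaaba
  | ababba => abba => aaa
  | bbb => b

bab->b; bb->; bba->aa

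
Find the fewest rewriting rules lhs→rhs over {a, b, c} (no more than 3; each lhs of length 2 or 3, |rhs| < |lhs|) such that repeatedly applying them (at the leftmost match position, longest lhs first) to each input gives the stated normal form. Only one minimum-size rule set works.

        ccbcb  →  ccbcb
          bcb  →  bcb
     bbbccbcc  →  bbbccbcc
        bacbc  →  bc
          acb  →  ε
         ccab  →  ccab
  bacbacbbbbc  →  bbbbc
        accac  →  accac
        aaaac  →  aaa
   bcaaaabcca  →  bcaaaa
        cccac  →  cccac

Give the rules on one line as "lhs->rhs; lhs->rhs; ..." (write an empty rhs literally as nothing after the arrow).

  | ccbcb
  | bcb
  | bbbccbcc
  | bacbc => bc

aac->a; abc->a; acb->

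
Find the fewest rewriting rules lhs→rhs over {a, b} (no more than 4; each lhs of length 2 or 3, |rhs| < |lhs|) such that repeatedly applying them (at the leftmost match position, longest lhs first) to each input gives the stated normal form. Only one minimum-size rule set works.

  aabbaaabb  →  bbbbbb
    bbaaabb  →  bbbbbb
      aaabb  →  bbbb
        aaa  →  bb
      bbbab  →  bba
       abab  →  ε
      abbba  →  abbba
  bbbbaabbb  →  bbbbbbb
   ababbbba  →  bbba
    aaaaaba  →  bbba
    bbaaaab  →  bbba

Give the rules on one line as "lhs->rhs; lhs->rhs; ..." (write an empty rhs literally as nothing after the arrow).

aa->; aaa->bb; bab->a

  | aabbaaabb => bbaaabb => bbbbbb
  | bbaaabb => bbbbbb
  | aaabb => bbbb
  | aaa => bb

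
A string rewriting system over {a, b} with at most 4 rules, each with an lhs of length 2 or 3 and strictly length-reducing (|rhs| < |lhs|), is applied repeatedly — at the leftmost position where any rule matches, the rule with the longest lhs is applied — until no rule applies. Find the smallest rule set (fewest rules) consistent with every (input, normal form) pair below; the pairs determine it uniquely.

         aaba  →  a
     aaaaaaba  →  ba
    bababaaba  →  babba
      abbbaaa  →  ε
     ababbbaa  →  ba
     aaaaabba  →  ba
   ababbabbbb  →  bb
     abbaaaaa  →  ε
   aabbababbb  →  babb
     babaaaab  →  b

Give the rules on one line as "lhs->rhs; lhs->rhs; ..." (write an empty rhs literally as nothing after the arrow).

aaa->b; aba->; baa->ab; bbb->aa

  | aaba => a
  | aaaaaaba => baaaba => ababa => ba
  | bababaaba => bbaaba => babba
  | abbbaaa => aaaaaa => baaa => aba => ε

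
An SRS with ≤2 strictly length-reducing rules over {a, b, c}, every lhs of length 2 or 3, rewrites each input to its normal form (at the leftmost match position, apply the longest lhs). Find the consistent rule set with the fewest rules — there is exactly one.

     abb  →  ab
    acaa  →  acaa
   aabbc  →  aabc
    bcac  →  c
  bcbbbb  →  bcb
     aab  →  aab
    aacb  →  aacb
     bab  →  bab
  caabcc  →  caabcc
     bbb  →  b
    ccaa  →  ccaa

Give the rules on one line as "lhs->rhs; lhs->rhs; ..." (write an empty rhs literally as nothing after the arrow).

bb->b; bca->

  | abb => ab
  | acaa
  | aabbc => aabc
  | bcac => c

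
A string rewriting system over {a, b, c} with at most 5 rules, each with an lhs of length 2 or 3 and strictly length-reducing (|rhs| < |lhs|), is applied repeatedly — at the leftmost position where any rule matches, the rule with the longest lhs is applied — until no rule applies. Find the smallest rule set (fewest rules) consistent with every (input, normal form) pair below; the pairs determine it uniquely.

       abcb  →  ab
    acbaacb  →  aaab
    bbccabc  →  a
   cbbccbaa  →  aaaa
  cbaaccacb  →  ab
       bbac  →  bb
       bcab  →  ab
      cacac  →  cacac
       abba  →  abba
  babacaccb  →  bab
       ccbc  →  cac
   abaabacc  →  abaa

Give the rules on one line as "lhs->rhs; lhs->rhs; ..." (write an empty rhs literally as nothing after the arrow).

  | abcb => ab
  | acbaacb => aaaacb => aaab
  | bbccabc => bcabc => abc => a
  | cbbccbaa => abccbaa => acbaa => aaaa

aac->a; bac->b; bc->; cb->a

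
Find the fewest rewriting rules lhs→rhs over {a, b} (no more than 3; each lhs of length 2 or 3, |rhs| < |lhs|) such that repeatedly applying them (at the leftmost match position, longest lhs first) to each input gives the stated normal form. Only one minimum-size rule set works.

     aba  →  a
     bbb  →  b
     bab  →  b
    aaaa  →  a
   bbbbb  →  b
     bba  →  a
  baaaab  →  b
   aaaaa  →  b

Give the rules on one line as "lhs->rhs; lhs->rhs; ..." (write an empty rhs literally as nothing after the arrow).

  | aba => a
  | bbb => b
  | bab => b
  | aaaa => baa => a

aa->b; ba->; bb->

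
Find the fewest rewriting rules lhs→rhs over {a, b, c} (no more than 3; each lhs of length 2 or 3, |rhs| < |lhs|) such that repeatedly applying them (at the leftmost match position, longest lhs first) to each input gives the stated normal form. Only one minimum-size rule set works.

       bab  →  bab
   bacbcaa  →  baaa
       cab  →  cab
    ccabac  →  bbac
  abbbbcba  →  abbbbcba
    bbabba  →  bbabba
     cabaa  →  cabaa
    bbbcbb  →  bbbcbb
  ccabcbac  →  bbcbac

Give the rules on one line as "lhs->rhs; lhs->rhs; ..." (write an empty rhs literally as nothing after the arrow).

cbc->; cca->b

  | bab
  | bacbcaa => baaa
  | cab
  | ccabac => bbac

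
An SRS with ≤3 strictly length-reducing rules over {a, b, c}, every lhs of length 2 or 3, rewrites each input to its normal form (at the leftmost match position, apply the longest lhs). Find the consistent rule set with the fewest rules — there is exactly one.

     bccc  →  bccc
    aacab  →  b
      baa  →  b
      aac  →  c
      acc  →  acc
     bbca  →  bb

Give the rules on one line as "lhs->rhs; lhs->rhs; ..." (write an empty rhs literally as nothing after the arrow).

  | bccc
  | aacab => cab => b
  | baa => b
  | aac => c

aa->; ca->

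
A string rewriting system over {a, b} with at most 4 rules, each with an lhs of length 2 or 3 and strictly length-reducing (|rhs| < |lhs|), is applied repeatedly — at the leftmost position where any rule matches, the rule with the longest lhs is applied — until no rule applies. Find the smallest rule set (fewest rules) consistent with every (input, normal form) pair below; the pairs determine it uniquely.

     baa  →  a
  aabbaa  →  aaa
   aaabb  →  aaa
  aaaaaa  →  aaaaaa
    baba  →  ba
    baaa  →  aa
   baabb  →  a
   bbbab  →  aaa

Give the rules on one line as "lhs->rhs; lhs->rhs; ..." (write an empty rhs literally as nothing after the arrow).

  | baa => a
  | aabbaa => aabaa => aaa
  | aaabb => aaab => aaa
  | aaaaaa

ab->a; aba->a; baa->a; bbb->aa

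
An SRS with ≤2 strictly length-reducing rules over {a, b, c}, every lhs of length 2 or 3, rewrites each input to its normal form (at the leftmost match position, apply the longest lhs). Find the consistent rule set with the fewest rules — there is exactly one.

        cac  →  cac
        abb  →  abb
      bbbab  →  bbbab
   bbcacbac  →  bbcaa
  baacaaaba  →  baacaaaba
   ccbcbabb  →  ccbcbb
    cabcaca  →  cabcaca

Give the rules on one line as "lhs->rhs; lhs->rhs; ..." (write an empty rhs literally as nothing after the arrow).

  | cac
  | abb
  | bbbab
  | bbcacbac => bbcacc => bbcaa

acc->aa; cba->c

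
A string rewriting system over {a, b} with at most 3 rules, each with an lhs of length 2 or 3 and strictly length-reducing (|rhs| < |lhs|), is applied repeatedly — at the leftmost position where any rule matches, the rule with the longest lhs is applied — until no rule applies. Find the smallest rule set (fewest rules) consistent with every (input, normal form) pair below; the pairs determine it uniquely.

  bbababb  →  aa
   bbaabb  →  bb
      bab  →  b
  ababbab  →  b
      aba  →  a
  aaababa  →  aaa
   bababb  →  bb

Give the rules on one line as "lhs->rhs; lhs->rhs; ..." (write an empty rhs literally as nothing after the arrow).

  | bbababb => bbabb => bbb => aa
  | bbaabb => bbab => bb
  | bab => b
  | ababbab => abbab => bab => b

ab->; bbb->aa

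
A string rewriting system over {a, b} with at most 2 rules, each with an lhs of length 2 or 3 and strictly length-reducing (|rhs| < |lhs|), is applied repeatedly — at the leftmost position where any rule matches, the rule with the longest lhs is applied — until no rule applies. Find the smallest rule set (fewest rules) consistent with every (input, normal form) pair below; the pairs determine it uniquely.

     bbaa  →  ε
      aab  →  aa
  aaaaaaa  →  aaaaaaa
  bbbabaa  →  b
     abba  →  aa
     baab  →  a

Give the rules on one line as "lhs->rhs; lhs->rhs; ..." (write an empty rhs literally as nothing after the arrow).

  | bbaa => ba => ε
  | aab => aa
  | aaaaaaa
  | bbbabaa => bbbaa => bba => b

ab->a; ba->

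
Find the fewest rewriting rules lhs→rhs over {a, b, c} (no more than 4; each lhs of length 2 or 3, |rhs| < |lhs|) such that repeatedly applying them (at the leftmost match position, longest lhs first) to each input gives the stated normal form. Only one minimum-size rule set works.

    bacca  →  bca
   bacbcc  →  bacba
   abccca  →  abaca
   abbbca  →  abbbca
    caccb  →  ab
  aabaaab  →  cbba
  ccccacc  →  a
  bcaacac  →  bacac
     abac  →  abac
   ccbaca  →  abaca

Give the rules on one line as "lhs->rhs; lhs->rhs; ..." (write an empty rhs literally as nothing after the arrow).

  | bacca => baaa => bca
  | bacbcc => bacba
  | abccca => abaca
  | abbbca

aa->c; cab->ba; cc->a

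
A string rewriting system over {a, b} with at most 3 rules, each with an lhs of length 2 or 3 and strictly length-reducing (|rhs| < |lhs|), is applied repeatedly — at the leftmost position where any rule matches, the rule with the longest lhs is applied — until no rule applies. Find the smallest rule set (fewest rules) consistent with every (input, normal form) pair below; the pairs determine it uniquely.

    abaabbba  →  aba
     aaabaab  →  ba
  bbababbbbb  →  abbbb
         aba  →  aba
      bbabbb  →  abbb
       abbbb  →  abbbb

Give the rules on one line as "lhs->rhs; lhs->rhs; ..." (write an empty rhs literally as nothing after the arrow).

  | abaabbba => ababba => aabba => aba
  | aaabaab => baab => ba
  | bbababbbbb => bababbbbb => ababbbbb => aabbbbb => abbbb
  | aba

aaa->; aab->a; bab->ab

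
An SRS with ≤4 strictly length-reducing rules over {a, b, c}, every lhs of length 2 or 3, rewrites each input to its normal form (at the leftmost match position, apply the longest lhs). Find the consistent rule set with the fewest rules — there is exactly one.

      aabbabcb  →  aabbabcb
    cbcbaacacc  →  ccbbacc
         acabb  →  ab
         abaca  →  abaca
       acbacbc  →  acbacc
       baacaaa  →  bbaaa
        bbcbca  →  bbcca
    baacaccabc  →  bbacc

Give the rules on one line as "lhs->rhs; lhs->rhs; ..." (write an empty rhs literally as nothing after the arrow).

aac->b; cab->; cbc->cc

  | aabbabcb
  | cbcbaacacc => ccbaacacc => ccbbacc
  | acabb => ab
  | abaca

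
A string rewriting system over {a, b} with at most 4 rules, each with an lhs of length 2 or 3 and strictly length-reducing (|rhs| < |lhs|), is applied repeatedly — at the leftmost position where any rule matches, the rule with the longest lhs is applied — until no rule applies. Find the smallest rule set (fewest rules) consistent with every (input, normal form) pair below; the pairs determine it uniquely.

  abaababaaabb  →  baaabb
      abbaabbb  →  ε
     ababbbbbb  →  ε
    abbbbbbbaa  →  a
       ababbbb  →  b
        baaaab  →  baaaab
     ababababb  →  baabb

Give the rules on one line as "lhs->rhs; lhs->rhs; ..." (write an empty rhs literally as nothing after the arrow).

  | abaababaaabb => ababaaabb => baaabb
  | abbaabbb => ababbb => bbb => ε
  | ababbbbbb => bbbbbb => bbb => ε
  | abbbbbbbaa => abbbbaa => abaa => a

aba->; bab->ba; bba->b; bbb->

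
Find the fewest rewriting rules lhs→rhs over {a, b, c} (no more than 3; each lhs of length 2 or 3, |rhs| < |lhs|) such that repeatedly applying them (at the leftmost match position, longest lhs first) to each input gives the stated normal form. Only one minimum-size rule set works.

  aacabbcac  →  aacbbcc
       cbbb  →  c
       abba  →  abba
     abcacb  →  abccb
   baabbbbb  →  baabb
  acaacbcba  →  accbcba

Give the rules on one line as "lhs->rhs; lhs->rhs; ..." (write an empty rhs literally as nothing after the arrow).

bbb->; ca->c

  | aacabbcac => aacbbcac => aacbbcc
  | cbbb => c
  | abba
  | abcacb => abccb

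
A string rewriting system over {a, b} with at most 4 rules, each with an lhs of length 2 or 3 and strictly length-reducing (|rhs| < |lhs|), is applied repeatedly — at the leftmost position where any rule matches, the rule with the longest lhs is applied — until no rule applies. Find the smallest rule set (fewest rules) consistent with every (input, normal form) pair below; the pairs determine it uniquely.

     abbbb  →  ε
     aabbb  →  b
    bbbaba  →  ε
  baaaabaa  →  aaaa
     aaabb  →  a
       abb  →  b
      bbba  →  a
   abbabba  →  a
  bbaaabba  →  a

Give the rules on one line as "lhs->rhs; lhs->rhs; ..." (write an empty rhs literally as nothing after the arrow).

  | abbbb => bbb => ε
  | aabbb => abb => b
  | bbbaba => aba => ε
  | baaaabaa => aaaabaa => aaaa

ab->; aba->; ba->a; bbb->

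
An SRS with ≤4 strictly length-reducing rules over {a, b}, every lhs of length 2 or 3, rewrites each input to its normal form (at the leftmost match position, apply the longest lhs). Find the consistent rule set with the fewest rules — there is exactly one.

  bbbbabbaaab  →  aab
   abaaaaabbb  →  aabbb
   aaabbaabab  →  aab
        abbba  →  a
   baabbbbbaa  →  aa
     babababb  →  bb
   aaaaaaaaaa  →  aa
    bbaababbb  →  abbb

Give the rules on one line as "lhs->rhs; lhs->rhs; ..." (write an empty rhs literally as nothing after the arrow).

aaa->aa; ba->; bba->ba

  | bbbbabbaaab => bbbabbaaab => bbabbaaab => babbaaab => bbaaab => baaab => aab
  | abaaaaabbb => aaaaabbb => aaaabbb => aaabbb => aabbb
  | aaabbaabab => aabbaabab => aabaabab => aaabab => aabab => aab
  | abbba => abba => aba => a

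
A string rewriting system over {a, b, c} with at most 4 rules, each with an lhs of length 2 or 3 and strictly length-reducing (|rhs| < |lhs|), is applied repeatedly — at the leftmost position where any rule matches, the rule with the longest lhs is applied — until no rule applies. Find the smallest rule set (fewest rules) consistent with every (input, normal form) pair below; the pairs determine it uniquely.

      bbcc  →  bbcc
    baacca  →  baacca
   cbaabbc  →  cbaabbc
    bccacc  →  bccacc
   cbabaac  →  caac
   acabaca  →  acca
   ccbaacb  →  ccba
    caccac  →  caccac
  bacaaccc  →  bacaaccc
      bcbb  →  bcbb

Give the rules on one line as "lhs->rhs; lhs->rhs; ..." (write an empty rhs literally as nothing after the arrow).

aba->; acb->; bab->

  | bbcc
  | baacca
  | cbaabbc
  | bccacc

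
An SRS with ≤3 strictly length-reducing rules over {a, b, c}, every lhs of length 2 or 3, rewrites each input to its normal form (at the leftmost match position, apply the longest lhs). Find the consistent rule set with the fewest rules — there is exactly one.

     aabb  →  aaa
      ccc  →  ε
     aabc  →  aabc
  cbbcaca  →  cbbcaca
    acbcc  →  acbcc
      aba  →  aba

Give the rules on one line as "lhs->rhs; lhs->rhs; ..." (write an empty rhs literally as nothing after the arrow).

abb->aa; ccc->

  | aabb => aaa
  | ccc => ε
  | aabc
  | cbbcaca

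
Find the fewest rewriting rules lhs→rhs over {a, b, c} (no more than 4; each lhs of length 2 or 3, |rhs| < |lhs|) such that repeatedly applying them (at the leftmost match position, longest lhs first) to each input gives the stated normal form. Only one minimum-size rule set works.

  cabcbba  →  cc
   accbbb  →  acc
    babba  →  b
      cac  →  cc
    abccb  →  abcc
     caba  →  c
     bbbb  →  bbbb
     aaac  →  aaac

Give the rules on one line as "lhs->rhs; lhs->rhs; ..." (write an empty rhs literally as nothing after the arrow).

ba->; ca->c; cb->c

  | cabcbba => cbcbba => ccbba => ccba => cca => cc
  | accbbb => accbb => accb => acc
  | babba => bba => b
  | cac => cc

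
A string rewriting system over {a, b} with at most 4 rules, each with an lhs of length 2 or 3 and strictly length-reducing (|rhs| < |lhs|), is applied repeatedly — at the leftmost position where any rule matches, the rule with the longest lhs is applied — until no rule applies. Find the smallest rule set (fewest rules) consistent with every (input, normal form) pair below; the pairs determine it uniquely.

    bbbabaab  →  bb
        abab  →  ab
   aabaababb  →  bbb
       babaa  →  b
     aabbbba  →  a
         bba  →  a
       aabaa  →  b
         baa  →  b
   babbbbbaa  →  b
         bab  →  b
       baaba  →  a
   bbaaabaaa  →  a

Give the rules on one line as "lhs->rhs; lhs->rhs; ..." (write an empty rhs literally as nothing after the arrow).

aa->b; ba->a; bab->b

  | bbbabaab => bbbaab => bbaab => baab => aab => bb
  | abab => ab
  | aabaababb => bbaababb => baababb => aababb => bbabb => bbb
  | babaa => baa => aa => b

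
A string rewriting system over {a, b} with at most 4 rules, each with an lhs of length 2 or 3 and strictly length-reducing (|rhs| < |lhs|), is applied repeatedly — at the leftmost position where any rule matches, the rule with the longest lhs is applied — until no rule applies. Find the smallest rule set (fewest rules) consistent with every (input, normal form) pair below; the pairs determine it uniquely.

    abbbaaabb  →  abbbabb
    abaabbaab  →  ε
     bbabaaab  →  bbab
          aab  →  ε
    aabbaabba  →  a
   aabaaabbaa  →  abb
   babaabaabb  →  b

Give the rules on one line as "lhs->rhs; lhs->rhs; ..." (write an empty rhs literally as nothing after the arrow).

  | abbbaaabb => abbbabb
  | abaabbaab => aabbaab => aabaab => aaaab => aab => aa => ε
  | bbabaaab => bbaaab => bbab
  | aab => aa => ε

aa->; aab->aa; aba->a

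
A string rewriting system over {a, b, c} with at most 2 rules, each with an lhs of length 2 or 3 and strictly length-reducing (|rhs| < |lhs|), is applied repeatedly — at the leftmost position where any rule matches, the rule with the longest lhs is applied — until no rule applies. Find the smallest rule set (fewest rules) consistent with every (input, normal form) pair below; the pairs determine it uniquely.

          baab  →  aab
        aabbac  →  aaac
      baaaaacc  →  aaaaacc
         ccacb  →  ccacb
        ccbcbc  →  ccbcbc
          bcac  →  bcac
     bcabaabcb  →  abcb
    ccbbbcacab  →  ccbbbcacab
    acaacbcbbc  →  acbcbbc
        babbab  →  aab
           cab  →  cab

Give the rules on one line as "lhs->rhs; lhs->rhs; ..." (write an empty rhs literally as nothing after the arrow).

ba->a; caa->

  | baab => aab
  | aabbac => aabac => aaac
  | baaaaacc => aaaaacc
  | ccacb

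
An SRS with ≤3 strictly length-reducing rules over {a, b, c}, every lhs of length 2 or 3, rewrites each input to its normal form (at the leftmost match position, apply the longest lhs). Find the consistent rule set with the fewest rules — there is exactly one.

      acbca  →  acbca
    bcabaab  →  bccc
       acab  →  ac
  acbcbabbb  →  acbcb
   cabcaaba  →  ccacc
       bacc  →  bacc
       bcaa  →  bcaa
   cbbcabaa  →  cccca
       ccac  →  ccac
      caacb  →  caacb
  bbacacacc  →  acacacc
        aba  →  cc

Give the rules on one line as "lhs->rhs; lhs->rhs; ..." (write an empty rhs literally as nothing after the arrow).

ab->; aba->cc; bb->

  | acbca
  | bcabaab => bcccab => bccc
  | acab => ac
  | acbcbabbb => acbcbbb => acbcb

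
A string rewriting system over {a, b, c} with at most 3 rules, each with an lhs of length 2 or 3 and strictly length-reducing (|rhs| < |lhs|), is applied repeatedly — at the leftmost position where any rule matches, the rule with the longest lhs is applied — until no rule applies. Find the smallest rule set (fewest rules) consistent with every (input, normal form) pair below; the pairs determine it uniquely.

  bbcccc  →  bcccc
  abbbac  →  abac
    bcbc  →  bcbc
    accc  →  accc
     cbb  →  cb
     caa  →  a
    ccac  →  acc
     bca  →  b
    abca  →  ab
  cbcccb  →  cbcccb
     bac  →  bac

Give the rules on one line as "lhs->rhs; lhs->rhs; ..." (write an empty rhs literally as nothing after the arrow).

  | bbcccc => bcccc
  | abbbac => abbac => abac
  | bcbc
  | accc

bb->b; ca->; cca->ac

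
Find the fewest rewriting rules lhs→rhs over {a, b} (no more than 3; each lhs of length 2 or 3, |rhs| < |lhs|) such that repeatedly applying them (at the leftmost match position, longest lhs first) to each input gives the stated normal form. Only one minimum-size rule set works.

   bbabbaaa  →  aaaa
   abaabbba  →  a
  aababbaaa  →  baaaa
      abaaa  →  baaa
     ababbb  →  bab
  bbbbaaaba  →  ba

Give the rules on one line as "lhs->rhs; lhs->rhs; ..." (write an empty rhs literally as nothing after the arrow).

aba->ba; bb->

  | bbabbaaa => abbaaa => aaaa
  | abaabbba => baabbba => baaba => baba => bba => a
  | aababbaaa => ababbaaa => babbaaa => baaaa
  | abaaa => baaa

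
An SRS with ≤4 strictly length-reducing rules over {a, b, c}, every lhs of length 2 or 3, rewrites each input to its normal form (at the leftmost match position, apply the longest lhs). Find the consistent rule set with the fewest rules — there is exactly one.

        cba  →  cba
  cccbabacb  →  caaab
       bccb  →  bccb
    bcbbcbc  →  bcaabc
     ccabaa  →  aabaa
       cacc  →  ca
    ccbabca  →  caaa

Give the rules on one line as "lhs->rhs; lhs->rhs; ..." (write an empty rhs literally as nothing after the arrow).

ac->a; bab->cc; bbc->aa; cca->aa

  | cba
  | cccbabacb => cccccacb => cccaacb => caaacb => caaab
  | bccb
  | bcbbcbc => bcaabc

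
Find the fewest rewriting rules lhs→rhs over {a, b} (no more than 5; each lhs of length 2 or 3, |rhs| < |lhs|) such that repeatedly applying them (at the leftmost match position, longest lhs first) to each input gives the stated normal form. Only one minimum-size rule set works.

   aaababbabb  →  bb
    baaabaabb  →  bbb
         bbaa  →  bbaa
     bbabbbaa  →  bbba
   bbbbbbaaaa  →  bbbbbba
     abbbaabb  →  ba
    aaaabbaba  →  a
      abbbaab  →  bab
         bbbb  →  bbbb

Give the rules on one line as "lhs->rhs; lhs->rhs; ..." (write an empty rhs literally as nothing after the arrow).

  | aaababbabb => babbabb => baabb => bb
  | baaabaabb => bbaabb => bbb
  | bbaa
  | bbabbbaa => bbabaa => bbba

aaa->; aab->; aba->b; abb->a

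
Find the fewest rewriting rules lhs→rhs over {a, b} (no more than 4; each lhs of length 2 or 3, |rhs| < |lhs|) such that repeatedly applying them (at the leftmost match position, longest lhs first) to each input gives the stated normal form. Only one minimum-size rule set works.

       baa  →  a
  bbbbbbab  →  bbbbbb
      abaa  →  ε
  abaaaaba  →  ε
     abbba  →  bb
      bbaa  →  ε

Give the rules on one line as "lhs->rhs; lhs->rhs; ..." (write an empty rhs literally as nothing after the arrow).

  | baa => a
  | bbbbbbab => bbbbbb
  | abaa => aa => ε
  | abaaaaba => aaaaba => aaba => ba => ε

aa->; abb->bb; ba->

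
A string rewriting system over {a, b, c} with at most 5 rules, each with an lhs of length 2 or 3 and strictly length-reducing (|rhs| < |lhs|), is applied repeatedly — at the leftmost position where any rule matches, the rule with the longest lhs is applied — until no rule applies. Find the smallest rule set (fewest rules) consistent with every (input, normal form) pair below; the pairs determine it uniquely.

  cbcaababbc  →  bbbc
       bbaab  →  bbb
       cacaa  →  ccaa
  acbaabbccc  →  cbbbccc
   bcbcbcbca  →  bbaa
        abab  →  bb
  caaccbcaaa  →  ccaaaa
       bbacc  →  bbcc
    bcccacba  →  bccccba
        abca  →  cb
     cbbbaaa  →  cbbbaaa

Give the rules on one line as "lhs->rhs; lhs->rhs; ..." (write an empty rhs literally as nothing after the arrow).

  | cbcaababbc => aaababbc => aababbc => ababbc => babbc => bbbc
  | bbaab => bbab => bbb
  | cacaa => ccaa
  | acbaabbccc => cbaabbccc => cbabbccc => cbbbccc

ab->b; ac->c; bca->cb; cbc->a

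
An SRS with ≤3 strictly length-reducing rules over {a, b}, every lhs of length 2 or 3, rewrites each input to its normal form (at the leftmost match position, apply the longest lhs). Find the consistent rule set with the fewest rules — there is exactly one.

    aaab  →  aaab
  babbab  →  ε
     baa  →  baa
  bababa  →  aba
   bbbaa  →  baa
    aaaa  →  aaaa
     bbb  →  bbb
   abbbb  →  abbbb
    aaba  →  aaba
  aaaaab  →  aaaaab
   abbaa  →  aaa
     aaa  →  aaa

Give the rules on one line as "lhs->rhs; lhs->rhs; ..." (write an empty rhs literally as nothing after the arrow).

  | aaab
  | babbab => bab => ε
  | baa
  | bababa => aba

bab->; bba->a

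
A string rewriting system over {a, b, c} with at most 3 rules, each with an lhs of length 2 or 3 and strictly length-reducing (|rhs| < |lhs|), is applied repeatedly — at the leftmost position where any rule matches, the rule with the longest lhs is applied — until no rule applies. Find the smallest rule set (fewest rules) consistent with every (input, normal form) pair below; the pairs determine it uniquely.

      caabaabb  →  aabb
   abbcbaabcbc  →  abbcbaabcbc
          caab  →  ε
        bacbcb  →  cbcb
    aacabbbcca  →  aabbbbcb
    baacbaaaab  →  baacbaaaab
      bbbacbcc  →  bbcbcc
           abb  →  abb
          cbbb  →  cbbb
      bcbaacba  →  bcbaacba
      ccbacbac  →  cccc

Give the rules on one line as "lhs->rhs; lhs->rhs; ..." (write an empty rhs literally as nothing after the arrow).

bab->; bac->c; ca->b

  | caabaabb => babaabb => aabb
  | abbcbaabcbc
  | caab => bab => ε
  | bacbcb => cbcb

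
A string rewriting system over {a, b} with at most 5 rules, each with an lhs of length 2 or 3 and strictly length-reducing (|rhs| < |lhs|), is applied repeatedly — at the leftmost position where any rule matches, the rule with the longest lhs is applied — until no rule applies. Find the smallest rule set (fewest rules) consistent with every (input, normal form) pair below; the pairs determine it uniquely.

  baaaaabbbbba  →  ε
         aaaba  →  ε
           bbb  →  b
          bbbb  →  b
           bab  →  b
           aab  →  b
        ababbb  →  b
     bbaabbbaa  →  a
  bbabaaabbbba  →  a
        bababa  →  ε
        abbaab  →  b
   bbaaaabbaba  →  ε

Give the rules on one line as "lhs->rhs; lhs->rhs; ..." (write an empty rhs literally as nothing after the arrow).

ab->b; abb->; ba->; bb->b

  | baaaaabbbbba => aaaabbbbba => aaabbba => aaba => aba => ba => ε
  | aaaba => aaba => aba => ba => ε
  | bbb => bb => b
  | bbbb => bbb => bb => b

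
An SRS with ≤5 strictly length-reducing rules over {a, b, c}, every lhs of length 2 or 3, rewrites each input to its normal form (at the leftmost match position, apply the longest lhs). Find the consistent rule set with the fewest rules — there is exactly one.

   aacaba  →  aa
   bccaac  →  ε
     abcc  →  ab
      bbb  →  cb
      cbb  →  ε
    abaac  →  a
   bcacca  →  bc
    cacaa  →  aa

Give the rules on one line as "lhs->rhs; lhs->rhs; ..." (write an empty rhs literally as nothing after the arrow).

ba->c; bb->c; ca->c; cc->

  | aacaba => aacba => aacc => aa
  | bccaac => baac => cac => cc => ε
  | abcc => ab
  | bbb => cb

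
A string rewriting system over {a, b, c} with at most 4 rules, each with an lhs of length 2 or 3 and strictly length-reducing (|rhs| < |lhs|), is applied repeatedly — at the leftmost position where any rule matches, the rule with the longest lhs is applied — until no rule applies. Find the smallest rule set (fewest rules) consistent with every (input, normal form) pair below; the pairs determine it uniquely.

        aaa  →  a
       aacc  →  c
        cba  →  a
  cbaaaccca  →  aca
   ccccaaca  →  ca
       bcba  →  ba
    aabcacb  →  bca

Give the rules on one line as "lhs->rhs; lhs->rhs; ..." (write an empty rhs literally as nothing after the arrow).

  | aaa => a
  | aacc => cc => c
  | cba => a
  | cbaaaccca => aaaccca => accca => acca => aca

aa->; cb->; cc->c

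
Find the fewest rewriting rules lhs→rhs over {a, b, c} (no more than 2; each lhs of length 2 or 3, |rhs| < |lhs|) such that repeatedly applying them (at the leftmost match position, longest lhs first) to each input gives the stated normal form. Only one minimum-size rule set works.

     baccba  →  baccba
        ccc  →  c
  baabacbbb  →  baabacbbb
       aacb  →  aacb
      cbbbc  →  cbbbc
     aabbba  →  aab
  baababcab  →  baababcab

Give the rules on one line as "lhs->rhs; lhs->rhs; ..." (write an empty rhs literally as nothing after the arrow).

bba->; ccc->c

  | baccba
  | ccc => c
  | baabacbbb
  | aacb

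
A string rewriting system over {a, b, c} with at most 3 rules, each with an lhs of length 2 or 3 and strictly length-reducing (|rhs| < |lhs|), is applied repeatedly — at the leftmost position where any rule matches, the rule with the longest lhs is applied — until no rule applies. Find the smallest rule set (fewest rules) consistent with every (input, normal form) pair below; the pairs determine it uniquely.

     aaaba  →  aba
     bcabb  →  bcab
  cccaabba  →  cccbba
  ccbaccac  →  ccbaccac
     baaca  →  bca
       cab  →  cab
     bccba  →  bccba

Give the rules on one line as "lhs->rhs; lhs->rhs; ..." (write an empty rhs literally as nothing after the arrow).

  | aaaba => aba
  | bcabb => bcab
  | cccaabba => cccbba
  | ccbaccac

aa->; abb->ab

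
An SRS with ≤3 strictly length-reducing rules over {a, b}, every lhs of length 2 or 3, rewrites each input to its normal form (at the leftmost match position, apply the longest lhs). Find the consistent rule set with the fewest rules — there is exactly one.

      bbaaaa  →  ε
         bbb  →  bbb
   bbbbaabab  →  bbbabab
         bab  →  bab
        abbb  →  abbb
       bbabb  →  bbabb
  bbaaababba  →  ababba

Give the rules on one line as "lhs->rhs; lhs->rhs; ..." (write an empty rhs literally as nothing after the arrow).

  | bbaaaa => baaa => aa => ε
  | bbb
  | bbbbaabab => bbbabab
  | bab

aa->; baa->a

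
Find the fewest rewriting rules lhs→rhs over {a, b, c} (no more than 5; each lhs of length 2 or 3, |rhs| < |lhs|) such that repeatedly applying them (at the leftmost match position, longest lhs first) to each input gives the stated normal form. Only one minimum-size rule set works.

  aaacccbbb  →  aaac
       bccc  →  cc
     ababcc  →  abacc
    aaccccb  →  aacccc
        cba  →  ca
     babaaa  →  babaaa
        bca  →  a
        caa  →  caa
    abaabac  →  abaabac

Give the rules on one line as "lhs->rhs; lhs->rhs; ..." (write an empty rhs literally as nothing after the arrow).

abc->ac; bc->; cb->c; cbb->b

  | aaacccbbb => aaaccbb => aaacb => aaac
  | bccc => cc
  | ababcc => abacc
  | aaccccb => aacccc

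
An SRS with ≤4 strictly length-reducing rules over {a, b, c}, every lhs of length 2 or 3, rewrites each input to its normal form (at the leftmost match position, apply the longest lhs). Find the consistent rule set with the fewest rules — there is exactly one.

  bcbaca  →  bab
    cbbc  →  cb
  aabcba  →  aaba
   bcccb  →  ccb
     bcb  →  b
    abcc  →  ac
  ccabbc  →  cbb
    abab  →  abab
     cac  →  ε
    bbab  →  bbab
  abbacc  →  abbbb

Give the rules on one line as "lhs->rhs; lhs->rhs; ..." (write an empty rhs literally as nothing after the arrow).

  | bcbaca => baca => bab
  | cbbc => cb
  | aabcba => aaba
  | bcccb => ccb

acc->bb; bc->; ca->b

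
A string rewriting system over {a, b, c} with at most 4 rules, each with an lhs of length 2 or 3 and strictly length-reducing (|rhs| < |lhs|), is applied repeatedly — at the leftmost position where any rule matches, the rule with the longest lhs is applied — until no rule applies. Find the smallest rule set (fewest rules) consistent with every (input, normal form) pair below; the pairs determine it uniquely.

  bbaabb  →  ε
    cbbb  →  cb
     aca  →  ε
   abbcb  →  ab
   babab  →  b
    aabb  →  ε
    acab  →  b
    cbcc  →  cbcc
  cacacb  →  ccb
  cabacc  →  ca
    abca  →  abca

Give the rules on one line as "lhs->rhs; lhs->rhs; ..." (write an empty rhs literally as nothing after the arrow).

  | bbaabb => aabb => bb => ε
  | cbbb => cb
  | aca => aa => ε
  | abbcb => acb => ab

aa->; ac->a; ba->; bb->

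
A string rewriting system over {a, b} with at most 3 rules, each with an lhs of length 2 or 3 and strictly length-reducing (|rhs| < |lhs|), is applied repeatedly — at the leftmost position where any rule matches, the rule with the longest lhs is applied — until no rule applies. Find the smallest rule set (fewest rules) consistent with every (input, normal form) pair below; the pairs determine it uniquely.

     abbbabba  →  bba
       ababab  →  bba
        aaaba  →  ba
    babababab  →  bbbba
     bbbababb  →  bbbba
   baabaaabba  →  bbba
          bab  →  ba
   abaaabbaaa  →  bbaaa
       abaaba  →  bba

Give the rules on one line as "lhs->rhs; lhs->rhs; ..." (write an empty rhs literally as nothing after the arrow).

ab->a; aba->ba

  | abbbabba => abbabba => ababba => babba => baba => bba
  | ababab => babab => bbab => bba
  | aaaba => aaba => aba => ba
  | babababab => bbababab => bbbabab => bbbbab => bbbba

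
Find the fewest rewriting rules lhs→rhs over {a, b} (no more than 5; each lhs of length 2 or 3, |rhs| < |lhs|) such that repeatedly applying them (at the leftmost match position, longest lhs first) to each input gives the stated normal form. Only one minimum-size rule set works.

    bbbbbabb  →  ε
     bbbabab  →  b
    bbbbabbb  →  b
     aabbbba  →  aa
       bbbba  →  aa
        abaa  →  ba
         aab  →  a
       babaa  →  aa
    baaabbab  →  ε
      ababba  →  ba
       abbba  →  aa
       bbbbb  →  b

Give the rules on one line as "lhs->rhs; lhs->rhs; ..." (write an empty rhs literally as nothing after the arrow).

ab->; aba->b; bb->; bba->aa

  | bbbbbabb => bbbabb => babb => bb => ε
  | bbbabab => babab => bbb => b
  | bbbbabbb => bbabbb => aabbb => abb => b
  | aabbbba => abbba => bba => aa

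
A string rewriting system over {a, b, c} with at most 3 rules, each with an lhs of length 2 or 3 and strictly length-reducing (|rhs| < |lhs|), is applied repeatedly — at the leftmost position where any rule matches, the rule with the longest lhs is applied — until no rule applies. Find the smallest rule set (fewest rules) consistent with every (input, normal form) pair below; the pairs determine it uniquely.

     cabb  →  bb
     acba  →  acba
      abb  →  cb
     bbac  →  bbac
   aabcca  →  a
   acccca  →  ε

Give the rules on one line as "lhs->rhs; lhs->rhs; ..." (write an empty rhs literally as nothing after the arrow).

  | cabb => bb
  | acba
  | abb => cb
  | bbac

ab->c; ca->; ccc->ba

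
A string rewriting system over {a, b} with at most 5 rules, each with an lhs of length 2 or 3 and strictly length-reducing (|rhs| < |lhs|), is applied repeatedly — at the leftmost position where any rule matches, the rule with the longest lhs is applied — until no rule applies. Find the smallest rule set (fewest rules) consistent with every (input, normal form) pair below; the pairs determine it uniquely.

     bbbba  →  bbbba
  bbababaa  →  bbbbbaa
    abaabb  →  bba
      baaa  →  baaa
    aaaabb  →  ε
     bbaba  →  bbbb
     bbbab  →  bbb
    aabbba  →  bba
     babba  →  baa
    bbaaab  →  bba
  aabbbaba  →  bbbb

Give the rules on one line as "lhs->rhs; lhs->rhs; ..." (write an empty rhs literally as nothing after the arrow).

aab->; ab->; aba->bb; abb->a

  | bbbba
  | bbababaa => bbbbbaa
  | abaabb => bbabb => bba
  | baaa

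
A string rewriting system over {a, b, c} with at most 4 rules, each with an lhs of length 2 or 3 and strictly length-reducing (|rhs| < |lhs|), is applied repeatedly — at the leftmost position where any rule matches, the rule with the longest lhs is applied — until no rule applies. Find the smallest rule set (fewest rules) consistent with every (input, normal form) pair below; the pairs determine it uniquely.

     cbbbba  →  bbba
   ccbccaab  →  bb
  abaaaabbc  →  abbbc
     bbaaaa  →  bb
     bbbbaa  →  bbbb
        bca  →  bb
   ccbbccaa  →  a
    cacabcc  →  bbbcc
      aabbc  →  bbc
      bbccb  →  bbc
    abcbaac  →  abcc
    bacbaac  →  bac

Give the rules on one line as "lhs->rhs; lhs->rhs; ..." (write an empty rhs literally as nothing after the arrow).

aa->; aac->cc; ca->b; cb->

  | cbbbba => bbba
  | ccbccaab => cccaab => ccbab => cab => bb
  | abaaaabbc => abaabbc => abbbc
  | bbaaaa => bbaa => bb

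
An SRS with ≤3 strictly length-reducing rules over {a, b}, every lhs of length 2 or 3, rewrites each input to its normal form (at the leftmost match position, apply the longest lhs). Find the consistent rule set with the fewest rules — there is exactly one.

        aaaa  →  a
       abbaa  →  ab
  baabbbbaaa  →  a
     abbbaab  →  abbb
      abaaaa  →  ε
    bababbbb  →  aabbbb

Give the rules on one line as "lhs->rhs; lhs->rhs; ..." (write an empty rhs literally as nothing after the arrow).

  | aaaa => a
  | abbaa => ab
  | baabbbbaaa => bbbbaaa => bbba => bba => ba => a
  | abbbaab => abbb

aaa->; ba->a; baa->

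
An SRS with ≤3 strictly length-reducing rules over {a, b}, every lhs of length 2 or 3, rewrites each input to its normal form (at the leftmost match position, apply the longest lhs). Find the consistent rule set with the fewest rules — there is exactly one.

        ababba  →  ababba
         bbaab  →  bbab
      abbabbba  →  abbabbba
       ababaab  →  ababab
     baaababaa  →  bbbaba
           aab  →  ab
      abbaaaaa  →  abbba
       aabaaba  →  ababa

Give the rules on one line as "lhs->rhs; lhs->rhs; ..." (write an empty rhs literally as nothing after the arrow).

aa->a; aaa->b

  | ababba
  | bbaab => bbab
  | abbabbba
  | ababaab => ababab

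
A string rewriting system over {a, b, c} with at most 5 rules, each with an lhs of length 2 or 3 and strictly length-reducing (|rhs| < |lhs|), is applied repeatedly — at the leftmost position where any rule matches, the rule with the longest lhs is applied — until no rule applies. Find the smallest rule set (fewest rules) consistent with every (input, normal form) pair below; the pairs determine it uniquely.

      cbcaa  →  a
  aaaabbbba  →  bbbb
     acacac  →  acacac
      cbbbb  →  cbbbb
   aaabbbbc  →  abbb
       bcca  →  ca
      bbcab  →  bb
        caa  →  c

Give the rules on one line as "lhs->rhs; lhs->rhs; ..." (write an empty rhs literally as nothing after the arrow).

aa->; ba->b; bc->; cbc->a

  | cbcaa => aaa => a
  | aaaabbbba => aabbbba => bbbba => bbbb
  | acacac
  | cbbbb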